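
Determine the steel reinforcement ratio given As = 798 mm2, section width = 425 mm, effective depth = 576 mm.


rho = As / (b * d)
= 798 / (425 * 576)
= 0.0033

0.0033


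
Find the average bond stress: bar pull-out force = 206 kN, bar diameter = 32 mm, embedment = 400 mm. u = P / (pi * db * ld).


u = P / (pi * db * ld)
= 206 * 1000 / (pi * 32 * 400)
= 5.123 MPa

5.123


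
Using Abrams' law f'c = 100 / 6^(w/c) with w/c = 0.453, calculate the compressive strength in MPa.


f'c = 100 / 6^0.453
= 100 / 2.252
= 44.41 MPa

44.41


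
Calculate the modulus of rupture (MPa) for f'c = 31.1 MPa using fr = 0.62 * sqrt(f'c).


fr = 0.62 * sqrt(31.1)
= 3.458 MPa

3.458


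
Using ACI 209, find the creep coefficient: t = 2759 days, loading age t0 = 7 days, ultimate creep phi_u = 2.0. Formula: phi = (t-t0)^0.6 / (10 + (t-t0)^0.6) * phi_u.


dt = 2759 - 7 = 2752
phi = 2752^0.6 / (10 + 2752^0.6) * 2.0
= 1.841

1.841


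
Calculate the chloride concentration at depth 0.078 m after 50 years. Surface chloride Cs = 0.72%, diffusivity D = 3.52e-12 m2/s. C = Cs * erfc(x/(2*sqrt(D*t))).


t_seconds = 50 * 365.25 * 24 * 3600 = 1577880000.0 s
arg = 0.078 / (2 * sqrt(3.52e-12 * 1577880000.0))
= 0.5233
erfc(0.5233) = 0.4593
C = 0.72 * 0.4593 = 0.3307%

0.3307


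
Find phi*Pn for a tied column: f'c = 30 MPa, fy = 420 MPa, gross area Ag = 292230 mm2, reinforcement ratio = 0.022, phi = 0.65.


Ast = rho * Ag = 0.022 * 292230 = 6429.06 mm2
phi*Pn = 0.65 * 0.80 * (0.85 * 30 * (292230 - 6429.06) + 420 * 6429.06) / 1000
= 5193.83 kN

5193.83


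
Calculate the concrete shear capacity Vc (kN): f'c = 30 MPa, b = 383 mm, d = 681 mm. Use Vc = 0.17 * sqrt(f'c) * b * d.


Vc = 0.17 * sqrt(30) * 383 * 681 / 1000
= 242.86 kN

242.86


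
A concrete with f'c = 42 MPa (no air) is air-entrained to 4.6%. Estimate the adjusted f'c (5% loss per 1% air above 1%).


Strength loss = (4.6 - 1) * 5 = 18.0%
f'c = 42 * (1 - 18.0/100)
= 34.44 MPa

34.44


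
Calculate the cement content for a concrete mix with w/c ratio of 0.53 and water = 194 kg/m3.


Cement = water / (w/c)
= 194 / 0.53
= 366.0 kg/m3

366.0


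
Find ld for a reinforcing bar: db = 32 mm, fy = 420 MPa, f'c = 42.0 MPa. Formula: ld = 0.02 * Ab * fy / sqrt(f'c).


Ab = pi * 32^2 / 4 = 804.248 mm2
ld = 0.02 * 804.248 * 420 / sqrt(42.0)
= 1042.4 mm

1042.4


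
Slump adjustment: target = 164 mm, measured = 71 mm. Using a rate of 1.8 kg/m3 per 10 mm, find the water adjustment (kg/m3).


Difference = 164 - 71 = 93 mm
Water adjustment = 93 * 1.8 / 10 = 16.7 kg/m3

16.7


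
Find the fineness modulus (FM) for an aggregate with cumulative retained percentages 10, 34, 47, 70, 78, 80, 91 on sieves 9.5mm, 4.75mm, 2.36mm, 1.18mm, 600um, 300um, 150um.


FM = sum(cumulative % retained) / 100
= 410 / 100
= 4.1

4.1


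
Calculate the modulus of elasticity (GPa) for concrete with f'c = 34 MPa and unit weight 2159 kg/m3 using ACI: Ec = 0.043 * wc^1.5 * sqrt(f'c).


Ec = 0.043 * 2159^1.5 * sqrt(34) / 1000
= 25.15 GPa

25.15


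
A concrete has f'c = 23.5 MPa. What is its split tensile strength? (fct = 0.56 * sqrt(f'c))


fct = 0.56 * sqrt(23.5)
= 0.56 * 4.848
= 2.715 MPa

2.715


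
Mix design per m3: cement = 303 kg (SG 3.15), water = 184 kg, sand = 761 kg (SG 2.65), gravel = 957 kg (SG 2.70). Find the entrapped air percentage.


Vol cement = 303 / (3.15 * 1000) = 0.09619 m3
Vol water = 184 / 1000 = 0.184 m3
Vol sand = 761 / (2.65 * 1000) = 0.28717 m3
Vol gravel = 957 / (2.70 * 1000) = 0.354444 m3
Total solid + water volume = 0.921805 m3
Air = (1 - 0.921805) * 100 = 7.82%

7.82


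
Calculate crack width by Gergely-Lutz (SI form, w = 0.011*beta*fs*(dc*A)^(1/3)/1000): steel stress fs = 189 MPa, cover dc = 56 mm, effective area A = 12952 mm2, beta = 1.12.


w = 0.011 * beta * fs * (dc * A)^(1/3) / 1000
= 0.011 * 1.12 * 189 * (56 * 12952)^(1/3) / 1000
= 0.209 mm

0.209


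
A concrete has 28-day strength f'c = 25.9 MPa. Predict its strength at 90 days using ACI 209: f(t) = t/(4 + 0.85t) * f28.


f(90) = 90 / (4 + 0.85 * 90) * 25.9
= 90 / 80.5 * 25.9
= 28.96 MPa

28.96


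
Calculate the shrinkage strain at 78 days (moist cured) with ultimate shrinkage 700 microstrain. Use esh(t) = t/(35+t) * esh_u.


esh(78) = 78 / (35 + 78) * 700
= 78 / 113 * 700
= 483.2 microstrain

483.2


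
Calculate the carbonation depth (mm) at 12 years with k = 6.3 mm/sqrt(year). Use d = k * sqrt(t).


depth = k * sqrt(t)
= 6.3 * sqrt(12)
= 21.82 mm

21.82


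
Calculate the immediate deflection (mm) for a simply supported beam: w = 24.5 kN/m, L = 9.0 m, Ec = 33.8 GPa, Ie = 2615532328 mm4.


Convert: L = 9.0 m = 9000 mm, Ec = 33.8 GPa = 33800 MPa
delta = 5 * 24.5 * 9000^4 / (384 * 33800 * 2615532328)
= 23.68 mm

23.68


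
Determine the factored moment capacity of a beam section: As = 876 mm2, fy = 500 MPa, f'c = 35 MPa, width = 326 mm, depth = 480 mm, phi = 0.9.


a = As * fy / (0.85 * f'c * b)
= 876 * 500 / (0.85 * 35 * 326)
= 45.1616 mm
Mn = As * fy * (d - a/2) / 10^6
= 200.3496 kN-m
phi*Mn = 0.9 * 200.3496 = 180.31 kN-m

180.31


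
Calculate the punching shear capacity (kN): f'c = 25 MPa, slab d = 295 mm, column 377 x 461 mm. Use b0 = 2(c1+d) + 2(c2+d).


b0 = 2*(377 + 295) + 2*(461 + 295) = 2856 mm
Vc = 0.33 * sqrt(25) * 2856 * 295 / 1000
= 1390.16 kN

1390.16


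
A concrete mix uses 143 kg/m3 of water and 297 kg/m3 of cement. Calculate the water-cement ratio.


w/c = water / cement
w/c = 143 / 297 = 0.481

0.481


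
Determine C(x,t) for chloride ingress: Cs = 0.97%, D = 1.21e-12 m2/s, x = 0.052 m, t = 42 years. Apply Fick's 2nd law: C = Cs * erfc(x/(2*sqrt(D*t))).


t_seconds = 42 * 365.25 * 24 * 3600 = 1325419200.0 s
arg = 0.052 / (2 * sqrt(1.21e-12 * 1325419200.0))
= 0.6492
erfc(0.6492) = 0.3585
C = 0.97 * 0.3585 = 0.3478%

0.3478


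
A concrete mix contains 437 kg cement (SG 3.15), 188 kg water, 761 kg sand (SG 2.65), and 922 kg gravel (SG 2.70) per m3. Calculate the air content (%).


Vol cement = 437 / (3.15 * 1000) = 0.13873 m3
Vol water = 188 / 1000 = 0.188 m3
Vol sand = 761 / (2.65 * 1000) = 0.28717 m3
Vol gravel = 922 / (2.70 * 1000) = 0.341481 m3
Total solid + water volume = 0.955381 m3
Air = (1 - 0.955381) * 100 = 4.46%

4.46


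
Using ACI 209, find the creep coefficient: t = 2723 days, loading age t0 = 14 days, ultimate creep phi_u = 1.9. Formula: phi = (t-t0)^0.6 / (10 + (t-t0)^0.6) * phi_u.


dt = 2723 - 14 = 2709
phi = 2709^0.6 / (10 + 2709^0.6) * 1.9
= 1.748

1.748


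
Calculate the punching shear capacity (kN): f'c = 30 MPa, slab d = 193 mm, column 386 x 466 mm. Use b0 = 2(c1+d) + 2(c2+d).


b0 = 2*(386 + 193) + 2*(466 + 193) = 2476 mm
Vc = 0.33 * sqrt(30) * 2476 * 193 / 1000
= 863.74 kN

863.74


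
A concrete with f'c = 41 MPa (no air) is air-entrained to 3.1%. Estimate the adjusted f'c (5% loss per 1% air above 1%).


Strength loss = (3.1 - 1) * 5 = 10.5%
f'c = 41 * (1 - 10.5/100)
= 36.7 MPa

36.7


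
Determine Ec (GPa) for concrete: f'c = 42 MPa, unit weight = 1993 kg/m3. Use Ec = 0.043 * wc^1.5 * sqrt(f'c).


Ec = 0.043 * 1993^1.5 * sqrt(42) / 1000
= 24.79 GPa

24.79


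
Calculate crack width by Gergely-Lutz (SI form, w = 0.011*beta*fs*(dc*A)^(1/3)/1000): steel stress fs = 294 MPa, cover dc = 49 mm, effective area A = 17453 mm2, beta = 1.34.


w = 0.011 * beta * fs * (dc * A)^(1/3) / 1000
= 0.011 * 1.34 * 294 * (49 * 17453)^(1/3) / 1000
= 0.411 mm

0.411


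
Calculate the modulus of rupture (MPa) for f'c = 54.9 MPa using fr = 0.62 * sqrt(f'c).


fr = 0.62 * sqrt(54.9)
= 4.594 MPa

4.594


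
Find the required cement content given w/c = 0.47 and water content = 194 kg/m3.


Cement = water / (w/c)
= 194 / 0.47
= 412.8 kg/m3

412.8


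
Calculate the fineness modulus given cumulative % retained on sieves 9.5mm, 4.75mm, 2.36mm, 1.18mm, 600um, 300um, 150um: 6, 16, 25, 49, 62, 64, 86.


FM = sum(cumulative % retained) / 100
= 308 / 100
= 3.08

3.08


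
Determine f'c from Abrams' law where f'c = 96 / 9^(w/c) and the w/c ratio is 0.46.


f'c = 96 / 9^0.46
= 96 / 2.748
= 34.94 MPa

34.94


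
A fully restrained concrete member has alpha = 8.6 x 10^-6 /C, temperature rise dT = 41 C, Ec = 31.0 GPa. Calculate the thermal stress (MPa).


sigma = alpha * dT * Ec
= 8.6e-6 * 41 * 31.0 * 1000
= 10.931 MPa

10.931


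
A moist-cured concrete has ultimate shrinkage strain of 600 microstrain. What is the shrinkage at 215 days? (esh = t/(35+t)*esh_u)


esh(215) = 215 / (35 + 215) * 600
= 215 / 250 * 600
= 516.0 microstrain

516.0


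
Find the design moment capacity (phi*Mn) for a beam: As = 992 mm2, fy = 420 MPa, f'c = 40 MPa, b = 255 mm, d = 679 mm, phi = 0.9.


a = As * fy / (0.85 * f'c * b)
= 992 * 420 / (0.85 * 40 * 255)
= 48.0554 mm
Mn = As * fy * (d - a/2) / 10^6
= 272.8877 kN-m
phi*Mn = 0.9 * 272.8877 = 245.6 kN-m

245.6


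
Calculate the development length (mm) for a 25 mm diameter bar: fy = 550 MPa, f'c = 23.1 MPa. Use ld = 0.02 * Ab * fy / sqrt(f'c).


Ab = pi * 25^2 / 4 = 490.874 mm2
ld = 0.02 * 490.874 * 550 / sqrt(23.1)
= 1123.5 mm

1123.5


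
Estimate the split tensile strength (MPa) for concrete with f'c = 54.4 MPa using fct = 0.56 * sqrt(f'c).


fct = 0.56 * sqrt(54.4)
= 0.56 * 7.376
= 4.13 MPa

4.13


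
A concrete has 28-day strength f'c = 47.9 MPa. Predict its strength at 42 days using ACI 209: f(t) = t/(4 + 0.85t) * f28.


f(42) = 42 / (4 + 0.85 * 42) * 47.9
= 42 / 39.7 * 47.9
= 50.68 MPa

50.68


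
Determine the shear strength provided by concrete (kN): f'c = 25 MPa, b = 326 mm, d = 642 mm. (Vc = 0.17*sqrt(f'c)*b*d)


Vc = 0.17 * sqrt(25) * 326 * 642 / 1000
= 177.9 kN

177.9


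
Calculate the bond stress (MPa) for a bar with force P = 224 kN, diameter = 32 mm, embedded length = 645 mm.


u = P / (pi * db * ld)
= 224 * 1000 / (pi * 32 * 645)
= 3.455 MPa

3.455


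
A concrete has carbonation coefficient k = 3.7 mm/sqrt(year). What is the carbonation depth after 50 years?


depth = k * sqrt(t)
= 3.7 * sqrt(50)
= 26.16 mm

26.16


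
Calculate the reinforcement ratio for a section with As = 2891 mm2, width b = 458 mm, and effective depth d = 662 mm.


rho = As / (b * d)
= 2891 / (458 * 662)
= 0.0095

0.0095


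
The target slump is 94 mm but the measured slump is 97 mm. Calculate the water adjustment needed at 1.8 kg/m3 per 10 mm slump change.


Difference = 94 - 97 = -3 mm
Water adjustment = -3 * 1.8 / 10 = -0.5 kg/m3

-0.5


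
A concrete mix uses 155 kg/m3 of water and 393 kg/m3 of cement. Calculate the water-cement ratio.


w/c = water / cement
w/c = 155 / 393 = 0.394

0.394


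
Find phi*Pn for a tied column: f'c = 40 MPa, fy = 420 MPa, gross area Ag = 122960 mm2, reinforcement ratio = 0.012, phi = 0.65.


Ast = rho * Ag = 0.012 * 122960 = 1475.52 mm2
phi*Pn = 0.65 * 0.80 * (0.85 * 40 * (122960 - 1475.52) + 420 * 1475.52) / 1000
= 2470.1 kN

2470.1


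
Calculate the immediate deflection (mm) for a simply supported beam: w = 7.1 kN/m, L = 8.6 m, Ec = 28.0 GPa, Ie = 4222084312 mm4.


Convert: L = 8.6 m = 8600 mm, Ec = 28.0 GPa = 28000 MPa
delta = 5 * 7.1 * 8600^4 / (384 * 28000 * 4222084312)
= 4.28 mm

4.28


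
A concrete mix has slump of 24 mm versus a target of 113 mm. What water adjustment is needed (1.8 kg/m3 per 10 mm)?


Difference = 113 - 24 = 89 mm
Water adjustment = 89 * 1.8 / 10 = 16.0 kg/m3

16.0


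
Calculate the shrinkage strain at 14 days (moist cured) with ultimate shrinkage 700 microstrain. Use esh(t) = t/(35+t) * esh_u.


esh(14) = 14 / (35 + 14) * 700
= 14 / 49 * 700
= 200.0 microstrain

200.0


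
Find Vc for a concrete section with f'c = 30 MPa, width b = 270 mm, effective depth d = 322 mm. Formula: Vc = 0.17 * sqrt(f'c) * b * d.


Vc = 0.17 * sqrt(30) * 270 * 322 / 1000
= 80.95 kN

80.95


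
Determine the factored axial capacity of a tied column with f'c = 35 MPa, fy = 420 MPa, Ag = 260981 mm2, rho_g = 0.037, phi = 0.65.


Ast = rho * Ag = 0.037 * 260981 = 9656.297 mm2
phi*Pn = 0.65 * 0.80 * (0.85 * 35 * (260981 - 9656.297) + 420 * 9656.297) / 1000
= 5996.93 kN

5996.93


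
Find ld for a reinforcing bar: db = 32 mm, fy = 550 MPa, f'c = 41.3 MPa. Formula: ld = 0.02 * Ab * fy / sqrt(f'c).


Ab = pi * 32^2 / 4 = 804.248 mm2
ld = 0.02 * 804.248 * 550 / sqrt(41.3)
= 1376.6 mm

1376.6


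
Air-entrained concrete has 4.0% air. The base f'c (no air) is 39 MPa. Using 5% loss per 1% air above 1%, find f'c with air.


Strength loss = (4.0 - 1) * 5 = 15.0%
f'c = 39 * (1 - 15.0/100)
= 33.15 MPa

33.15


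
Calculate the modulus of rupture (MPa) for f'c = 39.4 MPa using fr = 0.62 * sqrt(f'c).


fr = 0.62 * sqrt(39.4)
= 3.892 MPa

3.892


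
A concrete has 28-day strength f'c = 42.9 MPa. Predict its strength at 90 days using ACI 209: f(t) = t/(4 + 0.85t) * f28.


f(90) = 90 / (4 + 0.85 * 90) * 42.9
= 90 / 80.5 * 42.9
= 47.96 MPa

47.96


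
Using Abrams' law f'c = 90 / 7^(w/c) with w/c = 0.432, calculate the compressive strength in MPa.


f'c = 90 / 7^0.432
= 90 / 2.318
= 38.83 MPa

38.83


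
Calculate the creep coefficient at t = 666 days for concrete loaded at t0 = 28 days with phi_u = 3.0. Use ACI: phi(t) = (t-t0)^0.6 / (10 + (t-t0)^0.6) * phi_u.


dt = 666 - 28 = 638
phi = 638^0.6 / (10 + 638^0.6) * 3.0
= 2.484

2.484


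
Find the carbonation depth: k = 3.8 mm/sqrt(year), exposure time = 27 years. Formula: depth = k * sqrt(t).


depth = k * sqrt(t)
= 3.8 * sqrt(27)
= 19.75 mm

19.75


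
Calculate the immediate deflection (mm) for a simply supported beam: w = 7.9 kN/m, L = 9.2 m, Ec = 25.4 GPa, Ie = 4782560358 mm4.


Convert: L = 9.2 m = 9200 mm, Ec = 25.4 GPa = 25400 MPa
delta = 5 * 7.9 * 9200^4 / (384 * 25400 * 4782560358)
= 6.07 mm

6.07


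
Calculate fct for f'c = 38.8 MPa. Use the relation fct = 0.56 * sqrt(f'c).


fct = 0.56 * sqrt(38.8)
= 0.56 * 6.229
= 3.488 MPa

3.488


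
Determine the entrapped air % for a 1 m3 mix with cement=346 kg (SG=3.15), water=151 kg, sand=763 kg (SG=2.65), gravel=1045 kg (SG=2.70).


Vol cement = 346 / (3.15 * 1000) = 0.109841 m3
Vol water = 151 / 1000 = 0.151 m3
Vol sand = 763 / (2.65 * 1000) = 0.287925 m3
Vol gravel = 1045 / (2.70 * 1000) = 0.387037 m3
Total solid + water volume = 0.935803 m3
Air = (1 - 0.935803) * 100 = 6.42%

6.42


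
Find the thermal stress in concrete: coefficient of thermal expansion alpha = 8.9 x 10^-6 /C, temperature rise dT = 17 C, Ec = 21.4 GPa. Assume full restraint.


sigma = alpha * dT * Ec
= 8.9e-6 * 17 * 21.4 * 1000
= 3.238 MPa

3.238


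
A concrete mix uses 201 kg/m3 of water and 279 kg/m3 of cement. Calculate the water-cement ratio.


w/c = water / cement
w/c = 201 / 279 = 0.72

0.72


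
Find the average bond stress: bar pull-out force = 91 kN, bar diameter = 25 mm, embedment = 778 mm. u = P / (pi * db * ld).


u = P / (pi * db * ld)
= 91 * 1000 / (pi * 25 * 778)
= 1.489 MPa

1.489


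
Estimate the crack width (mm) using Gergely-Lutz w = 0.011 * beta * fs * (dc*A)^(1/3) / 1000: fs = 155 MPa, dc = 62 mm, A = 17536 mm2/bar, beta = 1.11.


w = 0.011 * beta * fs * (dc * A)^(1/3) / 1000
= 0.011 * 1.11 * 155 * (62 * 17536)^(1/3) / 1000
= 0.195 mm

0.195


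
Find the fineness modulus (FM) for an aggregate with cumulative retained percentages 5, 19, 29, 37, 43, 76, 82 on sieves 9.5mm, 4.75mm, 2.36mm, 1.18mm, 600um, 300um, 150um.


FM = sum(cumulative % retained) / 100
= 291 / 100
= 2.91

2.91


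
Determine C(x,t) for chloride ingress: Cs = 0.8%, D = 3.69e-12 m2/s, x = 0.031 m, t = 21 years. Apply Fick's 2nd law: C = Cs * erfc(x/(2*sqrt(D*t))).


t_seconds = 21 * 365.25 * 24 * 3600 = 662709600.0 s
arg = 0.031 / (2 * sqrt(3.69e-12 * 662709600.0))
= 0.3134
erfc(0.3134) = 0.6576
C = 0.8 * 0.6576 = 0.5261%

0.5261


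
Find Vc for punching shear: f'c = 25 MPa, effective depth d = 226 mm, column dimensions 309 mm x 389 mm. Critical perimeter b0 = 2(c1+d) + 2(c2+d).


b0 = 2*(309 + 226) + 2*(389 + 226) = 2300 mm
Vc = 0.33 * sqrt(25) * 2300 * 226 / 1000
= 857.67 kN

857.67


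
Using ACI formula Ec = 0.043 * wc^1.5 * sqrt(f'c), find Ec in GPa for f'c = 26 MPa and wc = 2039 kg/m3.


Ec = 0.043 * 2039^1.5 * sqrt(26) / 1000
= 20.19 GPa

20.19


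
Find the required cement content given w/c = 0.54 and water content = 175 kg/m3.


Cement = water / (w/c)
= 175 / 0.54
= 324.1 kg/m3

324.1


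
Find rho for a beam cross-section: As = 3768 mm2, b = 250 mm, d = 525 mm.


rho = As / (b * d)
= 3768 / (250 * 525)
= 0.0287

0.0287


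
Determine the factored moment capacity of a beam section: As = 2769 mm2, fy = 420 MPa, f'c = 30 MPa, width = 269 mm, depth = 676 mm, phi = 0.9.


a = As * fy / (0.85 * f'c * b)
= 2769 * 420 / (0.85 * 30 * 269)
= 169.543 mm
Mn = As * fy * (d - a/2) / 10^6
= 687.5869 kN-m
phi*Mn = 0.9 * 687.5869 = 618.83 kN-m

618.83


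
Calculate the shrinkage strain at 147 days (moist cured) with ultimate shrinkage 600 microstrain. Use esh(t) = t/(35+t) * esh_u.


esh(147) = 147 / (35 + 147) * 600
= 147 / 182 * 600
= 484.6 microstrain

484.6


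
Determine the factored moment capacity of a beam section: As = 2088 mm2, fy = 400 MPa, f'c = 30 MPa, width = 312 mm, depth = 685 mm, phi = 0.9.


a = As * fy / (0.85 * f'c * b)
= 2088 * 400 / (0.85 * 30 * 312)
= 104.9774 mm
Mn = As * fy * (d - a/2) / 10^6
= 528.2734 kN-m
phi*Mn = 0.9 * 528.2734 = 475.45 kN-m

475.45


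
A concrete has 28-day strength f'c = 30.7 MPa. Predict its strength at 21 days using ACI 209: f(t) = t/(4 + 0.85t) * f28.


f(21) = 21 / (4 + 0.85 * 21) * 30.7
= 21 / 21.85 * 30.7
= 29.51 MPa

29.51


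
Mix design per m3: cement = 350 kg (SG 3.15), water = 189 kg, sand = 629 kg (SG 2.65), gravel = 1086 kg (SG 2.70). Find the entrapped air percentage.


Vol cement = 350 / (3.15 * 1000) = 0.111111 m3
Vol water = 189 / 1000 = 0.189 m3
Vol sand = 629 / (2.65 * 1000) = 0.237358 m3
Vol gravel = 1086 / (2.70 * 1000) = 0.402222 m3
Total solid + water volume = 0.939692 m3
Air = (1 - 0.939692) * 100 = 6.03%

6.03


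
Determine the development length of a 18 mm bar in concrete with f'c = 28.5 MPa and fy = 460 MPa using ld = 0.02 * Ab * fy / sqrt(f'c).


Ab = pi * 18^2 / 4 = 254.469 mm2
ld = 0.02 * 254.469 * 460 / sqrt(28.5)
= 438.5 mm

438.5


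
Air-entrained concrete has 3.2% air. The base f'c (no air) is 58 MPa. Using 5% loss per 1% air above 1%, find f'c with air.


Strength loss = (3.2 - 1) * 5 = 11.0%
f'c = 58 * (1 - 11.0/100)
= 51.62 MPa

51.62


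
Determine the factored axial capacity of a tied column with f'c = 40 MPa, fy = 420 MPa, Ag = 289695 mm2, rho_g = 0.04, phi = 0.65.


Ast = rho * Ag = 0.04 * 289695 = 11587.8 mm2
phi*Pn = 0.65 * 0.80 * (0.85 * 40 * (289695 - 11587.8) + 420 * 11587.8) / 1000
= 7447.71 kN

7447.71


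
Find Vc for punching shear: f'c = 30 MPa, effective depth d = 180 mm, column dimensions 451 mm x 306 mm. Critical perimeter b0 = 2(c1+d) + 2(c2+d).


b0 = 2*(451 + 180) + 2*(306 + 180) = 2234 mm
Vc = 0.33 * sqrt(30) * 2234 * 180 / 1000
= 726.83 kN

726.83


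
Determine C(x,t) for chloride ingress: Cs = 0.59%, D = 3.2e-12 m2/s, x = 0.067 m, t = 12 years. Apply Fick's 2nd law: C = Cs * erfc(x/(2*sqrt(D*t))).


t_seconds = 12 * 365.25 * 24 * 3600 = 378691200.0 s
arg = 0.067 / (2 * sqrt(3.2e-12 * 378691200.0))
= 0.9623
erfc(0.9623) = 0.1735
C = 0.59 * 0.1735 = 0.1024%

0.1024


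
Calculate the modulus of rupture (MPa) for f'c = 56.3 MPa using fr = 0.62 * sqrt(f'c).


fr = 0.62 * sqrt(56.3)
= 4.652 MPa

4.652


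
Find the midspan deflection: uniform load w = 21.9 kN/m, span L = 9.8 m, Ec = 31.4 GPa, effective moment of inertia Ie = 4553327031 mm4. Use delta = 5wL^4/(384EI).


Convert: L = 9.8 m = 9800 mm, Ec = 31.4 GPa = 31400 MPa
delta = 5 * 21.9 * 9800^4 / (384 * 31400 * 4553327031)
= 18.4 mm

18.4


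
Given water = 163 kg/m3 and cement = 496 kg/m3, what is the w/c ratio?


w/c = water / cement
w/c = 163 / 496 = 0.329

0.329


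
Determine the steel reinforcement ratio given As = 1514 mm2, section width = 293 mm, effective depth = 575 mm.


rho = As / (b * d)
= 1514 / (293 * 575)
= 0.009

0.009


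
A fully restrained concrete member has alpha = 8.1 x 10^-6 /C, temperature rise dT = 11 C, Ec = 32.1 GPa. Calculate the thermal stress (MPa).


sigma = alpha * dT * Ec
= 8.1e-6 * 11 * 32.1 * 1000
= 2.86 MPa

2.86


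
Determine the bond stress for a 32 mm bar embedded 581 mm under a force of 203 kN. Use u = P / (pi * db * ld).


u = P / (pi * db * ld)
= 203 * 1000 / (pi * 32 * 581)
= 3.476 MPa

3.476


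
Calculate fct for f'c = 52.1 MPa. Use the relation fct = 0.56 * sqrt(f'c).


fct = 0.56 * sqrt(52.1)
= 0.56 * 7.218
= 4.042 MPa

4.042


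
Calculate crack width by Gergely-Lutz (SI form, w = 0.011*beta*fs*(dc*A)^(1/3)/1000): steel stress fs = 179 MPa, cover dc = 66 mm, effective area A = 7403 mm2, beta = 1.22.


w = 0.011 * beta * fs * (dc * A)^(1/3) / 1000
= 0.011 * 1.22 * 179 * (66 * 7403)^(1/3) / 1000
= 0.189 mm

0.189


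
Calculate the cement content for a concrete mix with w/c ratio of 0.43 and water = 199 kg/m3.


Cement = water / (w/c)
= 199 / 0.43
= 462.8 kg/m3

462.8


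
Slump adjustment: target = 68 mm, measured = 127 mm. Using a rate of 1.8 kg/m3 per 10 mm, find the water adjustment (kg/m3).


Difference = 68 - 127 = -59 mm
Water adjustment = -59 * 1.8 / 10 = -10.6 kg/m3

-10.6


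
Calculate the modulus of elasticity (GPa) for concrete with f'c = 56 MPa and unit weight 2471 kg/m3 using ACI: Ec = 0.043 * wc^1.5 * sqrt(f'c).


Ec = 0.043 * 2471^1.5 * sqrt(56) / 1000
= 39.52 GPa

39.52


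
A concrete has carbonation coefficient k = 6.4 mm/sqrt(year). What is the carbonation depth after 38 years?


depth = k * sqrt(t)
= 6.4 * sqrt(38)
= 39.45 mm

39.45


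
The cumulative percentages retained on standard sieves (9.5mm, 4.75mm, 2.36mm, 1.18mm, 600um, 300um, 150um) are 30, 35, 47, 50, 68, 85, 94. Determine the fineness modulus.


FM = sum(cumulative % retained) / 100
= 409 / 100
= 4.09

4.09


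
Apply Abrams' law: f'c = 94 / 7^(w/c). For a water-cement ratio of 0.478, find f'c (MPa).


f'c = 94 / 7^0.478
= 94 / 2.535
= 37.08 MPa

37.08


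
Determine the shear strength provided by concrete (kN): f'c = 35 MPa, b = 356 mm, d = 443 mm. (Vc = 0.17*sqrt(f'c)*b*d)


Vc = 0.17 * sqrt(35) * 356 * 443 / 1000
= 158.61 kN

158.61


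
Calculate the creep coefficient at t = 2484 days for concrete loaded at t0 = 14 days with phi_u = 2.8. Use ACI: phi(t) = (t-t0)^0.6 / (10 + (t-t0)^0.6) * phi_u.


dt = 2484 - 14 = 2470
phi = 2470^0.6 / (10 + 2470^0.6) * 2.8
= 2.564

2.564


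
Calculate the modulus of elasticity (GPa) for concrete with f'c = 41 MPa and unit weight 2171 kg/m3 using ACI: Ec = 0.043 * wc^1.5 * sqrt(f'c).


Ec = 0.043 * 2171^1.5 * sqrt(41) / 1000
= 27.85 GPa

27.85


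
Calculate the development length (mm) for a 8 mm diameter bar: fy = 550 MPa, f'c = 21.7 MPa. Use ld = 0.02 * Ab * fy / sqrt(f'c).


Ab = pi * 8^2 / 4 = 50.265 mm2
ld = 0.02 * 50.265 * 550 / sqrt(21.7)
= 118.7 mm

118.7


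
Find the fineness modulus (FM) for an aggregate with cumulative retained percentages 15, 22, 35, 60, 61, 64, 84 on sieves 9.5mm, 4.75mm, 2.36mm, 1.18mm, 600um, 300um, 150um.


FM = sum(cumulative % retained) / 100
= 341 / 100
= 3.41

3.41


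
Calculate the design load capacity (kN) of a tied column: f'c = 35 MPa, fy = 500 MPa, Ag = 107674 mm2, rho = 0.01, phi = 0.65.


Ast = rho * Ag = 0.01 * 107674 = 1076.74 mm2
phi*Pn = 0.65 * 0.80 * (0.85 * 35 * (107674 - 1076.74) + 500 * 1076.74) / 1000
= 1929.01 kN

1929.01


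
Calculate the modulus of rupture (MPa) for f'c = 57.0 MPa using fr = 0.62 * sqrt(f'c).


fr = 0.62 * sqrt(57.0)
= 4.681 MPa

4.681


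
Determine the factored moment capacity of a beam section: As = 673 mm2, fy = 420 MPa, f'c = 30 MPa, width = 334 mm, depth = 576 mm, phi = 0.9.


a = As * fy / (0.85 * f'c * b)
= 673 * 420 / (0.85 * 30 * 334)
= 33.1877 mm
Mn = As * fy * (d - a/2) / 10^6
= 158.1217 kN-m
phi*Mn = 0.9 * 158.1217 = 142.31 kN-m

142.31


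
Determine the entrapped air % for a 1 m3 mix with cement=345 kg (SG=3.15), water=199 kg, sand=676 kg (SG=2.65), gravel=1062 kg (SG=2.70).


Vol cement = 345 / (3.15 * 1000) = 0.109524 m3
Vol water = 199 / 1000 = 0.199 m3
Vol sand = 676 / (2.65 * 1000) = 0.255094 m3
Vol gravel = 1062 / (2.70 * 1000) = 0.393333 m3
Total solid + water volume = 0.956951 m3
Air = (1 - 0.956951) * 100 = 4.3%

4.3


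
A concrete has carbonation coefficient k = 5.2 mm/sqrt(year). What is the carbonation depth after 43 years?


depth = k * sqrt(t)
= 5.2 * sqrt(43)
= 34.1 mm

34.1


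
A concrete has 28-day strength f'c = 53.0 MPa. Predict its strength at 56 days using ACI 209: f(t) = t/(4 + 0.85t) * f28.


f(56) = 56 / (4 + 0.85 * 56) * 53.0
= 56 / 51.6 * 53.0
= 57.52 MPa

57.52


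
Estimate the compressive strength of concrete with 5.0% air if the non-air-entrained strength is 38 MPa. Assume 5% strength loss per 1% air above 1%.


Strength loss = (5.0 - 1) * 5 = 20.0%
f'c = 38 * (1 - 20.0/100)
= 30.4 MPa

30.4


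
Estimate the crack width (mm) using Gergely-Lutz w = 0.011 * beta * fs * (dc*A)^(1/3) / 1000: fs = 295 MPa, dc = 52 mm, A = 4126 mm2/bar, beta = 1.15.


w = 0.011 * beta * fs * (dc * A)^(1/3) / 1000
= 0.011 * 1.15 * 295 * (52 * 4126)^(1/3) / 1000
= 0.223 mm

0.223


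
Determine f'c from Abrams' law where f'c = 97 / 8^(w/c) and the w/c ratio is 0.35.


f'c = 97 / 8^0.35
= 97 / 2.071
= 46.85 MPa

46.85


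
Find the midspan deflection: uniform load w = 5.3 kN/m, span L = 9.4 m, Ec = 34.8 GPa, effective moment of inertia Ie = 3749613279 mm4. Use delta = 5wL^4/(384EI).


Convert: L = 9.4 m = 9400 mm, Ec = 34.8 GPa = 34800 MPa
delta = 5 * 5.3 * 9400^4 / (384 * 34800 * 3749613279)
= 4.13 mm

4.13


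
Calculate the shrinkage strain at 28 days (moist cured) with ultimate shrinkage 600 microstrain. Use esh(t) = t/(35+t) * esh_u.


esh(28) = 28 / (35 + 28) * 600
= 28 / 63 * 600
= 266.7 microstrain

266.7


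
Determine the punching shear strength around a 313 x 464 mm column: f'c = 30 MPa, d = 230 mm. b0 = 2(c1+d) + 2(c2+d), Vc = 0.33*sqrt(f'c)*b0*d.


b0 = 2*(313 + 230) + 2*(464 + 230) = 2474 mm
Vc = 0.33 * sqrt(30) * 2474 * 230 / 1000
= 1028.49 kN

1028.49


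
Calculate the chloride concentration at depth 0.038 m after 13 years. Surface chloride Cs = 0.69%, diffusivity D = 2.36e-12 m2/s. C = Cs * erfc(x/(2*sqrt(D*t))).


t_seconds = 13 * 365.25 * 24 * 3600 = 410248800.0 s
arg = 0.038 / (2 * sqrt(2.36e-12 * 410248800.0))
= 0.6106
erfc(0.6106) = 0.3878
C = 0.69 * 0.3878 = 0.2676%

0.2676


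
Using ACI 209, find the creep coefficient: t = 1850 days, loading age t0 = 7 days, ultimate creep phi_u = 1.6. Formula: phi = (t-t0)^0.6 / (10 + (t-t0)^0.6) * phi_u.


dt = 1850 - 7 = 1843
phi = 1843^0.6 / (10 + 1843^0.6) * 1.6
= 1.442

1.442


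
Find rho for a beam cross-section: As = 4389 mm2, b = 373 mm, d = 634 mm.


rho = As / (b * d)
= 4389 / (373 * 634)
= 0.0186

0.0186


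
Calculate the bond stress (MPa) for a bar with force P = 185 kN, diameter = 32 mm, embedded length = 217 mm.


u = P / (pi * db * ld)
= 185 * 1000 / (pi * 32 * 217)
= 8.48 MPa

8.48


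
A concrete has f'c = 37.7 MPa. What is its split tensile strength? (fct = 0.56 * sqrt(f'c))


fct = 0.56 * sqrt(37.7)
= 0.56 * 6.14
= 3.438 MPa

3.438


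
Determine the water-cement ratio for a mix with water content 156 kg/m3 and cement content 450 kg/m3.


w/c = water / cement
w/c = 156 / 450 = 0.347

0.347


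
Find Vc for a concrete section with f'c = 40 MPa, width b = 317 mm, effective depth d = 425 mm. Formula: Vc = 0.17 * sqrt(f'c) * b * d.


Vc = 0.17 * sqrt(40) * 317 * 425 / 1000
= 144.85 kN

144.85


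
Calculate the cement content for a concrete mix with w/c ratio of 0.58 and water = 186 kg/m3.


Cement = water / (w/c)
= 186 / 0.58
= 320.7 kg/m3

320.7


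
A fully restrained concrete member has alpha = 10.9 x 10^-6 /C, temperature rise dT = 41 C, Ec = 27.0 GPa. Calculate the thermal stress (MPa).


sigma = alpha * dT * Ec
= 10.9e-6 * 41 * 27.0 * 1000
= 12.066 MPa

12.066


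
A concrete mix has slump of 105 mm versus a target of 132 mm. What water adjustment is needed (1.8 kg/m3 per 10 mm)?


Difference = 132 - 105 = 27 mm
Water adjustment = 27 * 1.8 / 10 = 4.9 kg/m3

4.9


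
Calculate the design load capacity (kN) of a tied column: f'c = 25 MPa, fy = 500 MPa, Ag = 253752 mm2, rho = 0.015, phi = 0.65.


Ast = rho * Ag = 0.015 * 253752 = 3806.28 mm2
phi*Pn = 0.65 * 0.80 * (0.85 * 25 * (253752 - 3806.28) + 500 * 3806.28) / 1000
= 3751.53 kN

3751.53


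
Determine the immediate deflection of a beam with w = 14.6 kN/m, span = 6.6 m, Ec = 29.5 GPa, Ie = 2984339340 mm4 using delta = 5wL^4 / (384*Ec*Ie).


Convert: L = 6.6 m = 6600 mm, Ec = 29.5 GPa = 29500 MPa
delta = 5 * 14.6 * 6600^4 / (384 * 29500 * 2984339340)
= 4.1 mm

4.1


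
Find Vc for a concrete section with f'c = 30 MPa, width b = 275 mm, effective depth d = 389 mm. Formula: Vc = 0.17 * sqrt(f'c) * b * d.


Vc = 0.17 * sqrt(30) * 275 * 389 / 1000
= 99.61 kN

99.61


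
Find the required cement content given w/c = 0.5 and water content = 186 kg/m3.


Cement = water / (w/c)
= 186 / 0.5
= 372.0 kg/m3

372.0


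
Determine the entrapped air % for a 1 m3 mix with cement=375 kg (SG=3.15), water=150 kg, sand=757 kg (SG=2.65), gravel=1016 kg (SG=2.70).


Vol cement = 375 / (3.15 * 1000) = 0.119048 m3
Vol water = 150 / 1000 = 0.15 m3
Vol sand = 757 / (2.65 * 1000) = 0.28566 m3
Vol gravel = 1016 / (2.70 * 1000) = 0.376296 m3
Total solid + water volume = 0.931004 m3
Air = (1 - 0.931004) * 100 = 6.9%

6.9


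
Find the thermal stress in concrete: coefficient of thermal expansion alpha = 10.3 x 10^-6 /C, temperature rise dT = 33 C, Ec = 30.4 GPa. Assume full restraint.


sigma = alpha * dT * Ec
= 10.3e-6 * 33 * 30.4 * 1000
= 10.333 MPa

10.333


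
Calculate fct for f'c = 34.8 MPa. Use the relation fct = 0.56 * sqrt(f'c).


fct = 0.56 * sqrt(34.8)
= 0.56 * 5.899
= 3.304 MPa

3.304


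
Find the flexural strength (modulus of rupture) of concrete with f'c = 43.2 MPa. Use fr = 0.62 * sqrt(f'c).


fr = 0.62 * sqrt(43.2)
= 4.075 MPa

4.075


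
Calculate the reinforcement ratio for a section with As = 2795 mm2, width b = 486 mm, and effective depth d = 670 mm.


rho = As / (b * d)
= 2795 / (486 * 670)
= 0.0086

0.0086


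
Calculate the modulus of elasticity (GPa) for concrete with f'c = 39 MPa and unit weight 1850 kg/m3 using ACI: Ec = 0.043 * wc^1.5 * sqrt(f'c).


Ec = 0.043 * 1850^1.5 * sqrt(39) / 1000
= 21.37 GPa

21.37


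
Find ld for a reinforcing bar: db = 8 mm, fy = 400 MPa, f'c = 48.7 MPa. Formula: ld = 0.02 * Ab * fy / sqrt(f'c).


Ab = pi * 8^2 / 4 = 50.265 mm2
ld = 0.02 * 50.265 * 400 / sqrt(48.7)
= 57.6 mm

57.6


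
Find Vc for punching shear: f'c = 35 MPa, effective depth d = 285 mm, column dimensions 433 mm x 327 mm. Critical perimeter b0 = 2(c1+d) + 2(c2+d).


b0 = 2*(433 + 285) + 2*(327 + 285) = 2660 mm
Vc = 0.33 * sqrt(35) * 2660 * 285 / 1000
= 1480.04 kN

1480.04


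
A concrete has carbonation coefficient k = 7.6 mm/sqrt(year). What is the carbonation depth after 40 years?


depth = k * sqrt(t)
= 7.6 * sqrt(40)
= 48.07 mm

48.07


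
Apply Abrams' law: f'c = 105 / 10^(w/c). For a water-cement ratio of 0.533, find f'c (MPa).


f'c = 105 / 10^0.533
= 105 / 3.412
= 30.77 MPa

30.77


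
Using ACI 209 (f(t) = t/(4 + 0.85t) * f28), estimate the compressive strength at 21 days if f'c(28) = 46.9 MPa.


f(21) = 21 / (4 + 0.85 * 21) * 46.9
= 21 / 21.85 * 46.9
= 45.08 MPa

45.08


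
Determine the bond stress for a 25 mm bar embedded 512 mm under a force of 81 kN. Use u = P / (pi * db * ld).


u = P / (pi * db * ld)
= 81 * 1000 / (pi * 25 * 512)
= 2.014 MPa

2.014


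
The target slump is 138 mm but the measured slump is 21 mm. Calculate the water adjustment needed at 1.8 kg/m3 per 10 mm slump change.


Difference = 138 - 21 = 117 mm
Water adjustment = 117 * 1.8 / 10 = 21.1 kg/m3

21.1


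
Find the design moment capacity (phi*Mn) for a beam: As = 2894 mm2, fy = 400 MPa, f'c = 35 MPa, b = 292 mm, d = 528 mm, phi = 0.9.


a = As * fy / (0.85 * f'c * b)
= 2894 * 400 / (0.85 * 35 * 292)
= 133.2566 mm
Mn = As * fy * (d - a/2) / 10^6
= 534.0839 kN-m
phi*Mn = 0.9 * 534.0839 = 480.68 kN-m

480.68


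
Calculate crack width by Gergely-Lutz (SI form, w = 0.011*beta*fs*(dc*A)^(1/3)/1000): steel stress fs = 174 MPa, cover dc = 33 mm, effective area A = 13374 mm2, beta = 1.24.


w = 0.011 * beta * fs * (dc * A)^(1/3) / 1000
= 0.011 * 1.24 * 174 * (33 * 13374)^(1/3) / 1000
= 0.181 mm

0.181


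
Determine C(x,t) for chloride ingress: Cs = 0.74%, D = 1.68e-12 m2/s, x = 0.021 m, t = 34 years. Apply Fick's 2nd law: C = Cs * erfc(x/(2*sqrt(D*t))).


t_seconds = 34 * 365.25 * 24 * 3600 = 1072958400.0 s
arg = 0.021 / (2 * sqrt(1.68e-12 * 1072958400.0))
= 0.2473
erfc(0.2473) = 0.7265
C = 0.74 * 0.7265 = 0.5376%

0.5376


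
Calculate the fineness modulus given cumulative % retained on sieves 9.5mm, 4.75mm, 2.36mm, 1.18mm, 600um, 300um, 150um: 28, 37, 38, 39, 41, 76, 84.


FM = sum(cumulative % retained) / 100
= 343 / 100
= 3.43

3.43


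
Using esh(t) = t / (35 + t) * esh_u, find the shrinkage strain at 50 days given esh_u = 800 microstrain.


esh(50) = 50 / (35 + 50) * 800
= 50 / 85 * 800
= 470.6 microstrain

470.6


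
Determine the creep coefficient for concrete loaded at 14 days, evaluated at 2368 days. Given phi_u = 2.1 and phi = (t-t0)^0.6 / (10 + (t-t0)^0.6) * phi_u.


dt = 2368 - 14 = 2354
phi = 2354^0.6 / (10 + 2354^0.6) * 2.1
= 1.918

1.918


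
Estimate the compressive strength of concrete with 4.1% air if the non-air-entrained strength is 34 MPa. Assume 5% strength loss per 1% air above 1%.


Strength loss = (4.1 - 1) * 5 = 15.5%
f'c = 34 * (1 - 15.5/100)
= 28.73 MPa

28.73


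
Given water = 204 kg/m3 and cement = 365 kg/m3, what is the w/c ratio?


w/c = water / cement
w/c = 204 / 365 = 0.559

0.559


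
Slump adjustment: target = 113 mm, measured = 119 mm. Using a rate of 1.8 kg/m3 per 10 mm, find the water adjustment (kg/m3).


Difference = 113 - 119 = -6 mm
Water adjustment = -6 * 1.8 / 10 = -1.1 kg/m3

-1.1


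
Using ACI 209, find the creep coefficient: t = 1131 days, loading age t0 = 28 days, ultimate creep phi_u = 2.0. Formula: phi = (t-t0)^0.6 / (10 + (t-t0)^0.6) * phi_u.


dt = 1131 - 28 = 1103
phi = 1103^0.6 / (10 + 1103^0.6) * 2.0
= 1.74

1.74


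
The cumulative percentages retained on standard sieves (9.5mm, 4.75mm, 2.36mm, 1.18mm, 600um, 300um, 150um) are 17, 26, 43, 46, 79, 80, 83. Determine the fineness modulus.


FM = sum(cumulative % retained) / 100
= 374 / 100
= 3.74

3.74


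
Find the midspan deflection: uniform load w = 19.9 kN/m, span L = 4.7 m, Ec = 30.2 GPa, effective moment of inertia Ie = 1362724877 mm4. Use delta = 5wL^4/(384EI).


Convert: L = 4.7 m = 4700 mm, Ec = 30.2 GPa = 30200 MPa
delta = 5 * 19.9 * 4700^4 / (384 * 30200 * 1362724877)
= 3.07 mm

3.07


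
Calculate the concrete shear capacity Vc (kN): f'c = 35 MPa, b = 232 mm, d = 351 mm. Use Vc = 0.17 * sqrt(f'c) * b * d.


Vc = 0.17 * sqrt(35) * 232 * 351 / 1000
= 81.9 kN

81.9


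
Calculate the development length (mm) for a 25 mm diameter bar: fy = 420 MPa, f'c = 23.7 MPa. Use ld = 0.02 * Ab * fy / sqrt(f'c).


Ab = pi * 25^2 / 4 = 490.874 mm2
ld = 0.02 * 490.874 * 420 / sqrt(23.7)
= 847.0 mm

847.0


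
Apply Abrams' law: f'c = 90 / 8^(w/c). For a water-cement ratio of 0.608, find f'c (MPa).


f'c = 90 / 8^0.608
= 90 / 3.541
= 25.42 MPa

25.42


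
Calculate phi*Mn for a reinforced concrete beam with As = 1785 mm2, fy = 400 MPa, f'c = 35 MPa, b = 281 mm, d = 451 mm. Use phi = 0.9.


a = As * fy / (0.85 * f'c * b)
= 1785 * 400 / (0.85 * 35 * 281)
= 85.4093 mm
Mn = As * fy * (d - a/2) / 10^6
= 291.5229 kN-m
phi*Mn = 0.9 * 291.5229 = 262.37 kN-m

262.37


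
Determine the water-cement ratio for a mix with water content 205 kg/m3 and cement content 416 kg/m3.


w/c = water / cement
w/c = 205 / 416 = 0.493

0.493


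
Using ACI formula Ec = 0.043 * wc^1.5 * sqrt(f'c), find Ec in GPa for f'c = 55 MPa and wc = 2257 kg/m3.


Ec = 0.043 * 2257^1.5 * sqrt(55) / 1000
= 34.19 GPa

34.19


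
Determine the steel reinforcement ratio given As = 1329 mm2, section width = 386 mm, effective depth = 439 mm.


rho = As / (b * d)
= 1329 / (386 * 439)
= 0.0078

0.0078


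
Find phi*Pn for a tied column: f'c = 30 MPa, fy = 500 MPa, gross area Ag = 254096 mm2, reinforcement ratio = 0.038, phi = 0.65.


Ast = rho * Ag = 0.038 * 254096 = 9655.648 mm2
phi*Pn = 0.65 * 0.80 * (0.85 * 30 * (254096 - 9655.648) + 500 * 9655.648) / 1000
= 5751.75 kN

5751.75


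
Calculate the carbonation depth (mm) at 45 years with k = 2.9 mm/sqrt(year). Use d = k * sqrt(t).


depth = k * sqrt(t)
= 2.9 * sqrt(45)
= 19.45 mm

19.45


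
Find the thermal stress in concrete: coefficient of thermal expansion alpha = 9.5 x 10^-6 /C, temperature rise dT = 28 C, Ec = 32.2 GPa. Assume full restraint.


sigma = alpha * dT * Ec
= 9.5e-6 * 28 * 32.2 * 1000
= 8.565 MPa

8.565


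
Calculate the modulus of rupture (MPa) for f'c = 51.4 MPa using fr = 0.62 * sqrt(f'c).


fr = 0.62 * sqrt(51.4)
= 4.445 MPa

4.445


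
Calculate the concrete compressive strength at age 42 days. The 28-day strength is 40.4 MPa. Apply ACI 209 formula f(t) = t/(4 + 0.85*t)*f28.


f(42) = 42 / (4 + 0.85 * 42) * 40.4
= 42 / 39.7 * 40.4
= 42.74 MPa

42.74


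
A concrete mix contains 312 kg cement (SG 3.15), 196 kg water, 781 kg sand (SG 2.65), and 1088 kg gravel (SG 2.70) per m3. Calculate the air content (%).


Vol cement = 312 / (3.15 * 1000) = 0.099048 m3
Vol water = 196 / 1000 = 0.196 m3
Vol sand = 781 / (2.65 * 1000) = 0.294717 m3
Vol gravel = 1088 / (2.70 * 1000) = 0.402963 m3
Total solid + water volume = 0.992728 m3
Air = (1 - 0.992728) * 100 = 0.73%

0.73


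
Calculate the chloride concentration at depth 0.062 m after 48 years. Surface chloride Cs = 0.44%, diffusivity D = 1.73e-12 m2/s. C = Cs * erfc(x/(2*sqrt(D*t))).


t_seconds = 48 * 365.25 * 24 * 3600 = 1514764800.0 s
arg = 0.062 / (2 * sqrt(1.73e-12 * 1514764800.0))
= 0.6056
erfc(0.6056) = 0.3918
C = 0.44 * 0.3918 = 0.1724%

0.1724


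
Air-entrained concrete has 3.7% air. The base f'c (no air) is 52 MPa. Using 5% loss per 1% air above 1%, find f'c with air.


Strength loss = (3.7 - 1) * 5 = 13.5%
f'c = 52 * (1 - 13.5/100)
= 44.98 MPa

44.98


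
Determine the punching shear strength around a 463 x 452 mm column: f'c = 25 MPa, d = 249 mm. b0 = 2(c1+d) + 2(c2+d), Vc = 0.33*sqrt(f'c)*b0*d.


b0 = 2*(463 + 249) + 2*(452 + 249) = 2826 mm
Vc = 0.33 * sqrt(25) * 2826 * 249 / 1000
= 1161.06 kN

1161.06


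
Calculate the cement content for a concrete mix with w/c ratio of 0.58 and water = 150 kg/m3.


Cement = water / (w/c)
= 150 / 0.58
= 258.6 kg/m3

258.6


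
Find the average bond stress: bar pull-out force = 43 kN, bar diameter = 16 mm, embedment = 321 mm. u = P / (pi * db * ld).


u = P / (pi * db * ld)
= 43 * 1000 / (pi * 16 * 321)
= 2.665 MPa

2.665


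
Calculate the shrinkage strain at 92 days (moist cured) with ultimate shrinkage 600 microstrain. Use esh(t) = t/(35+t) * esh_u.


esh(92) = 92 / (35 + 92) * 600
= 92 / 127 * 600
= 434.6 microstrain

434.6


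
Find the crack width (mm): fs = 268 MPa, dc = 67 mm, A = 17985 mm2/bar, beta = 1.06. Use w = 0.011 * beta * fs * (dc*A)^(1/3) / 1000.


w = 0.011 * beta * fs * (dc * A)^(1/3) / 1000
= 0.011 * 1.06 * 268 * (67 * 17985)^(1/3) / 1000
= 0.333 mm

0.333
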